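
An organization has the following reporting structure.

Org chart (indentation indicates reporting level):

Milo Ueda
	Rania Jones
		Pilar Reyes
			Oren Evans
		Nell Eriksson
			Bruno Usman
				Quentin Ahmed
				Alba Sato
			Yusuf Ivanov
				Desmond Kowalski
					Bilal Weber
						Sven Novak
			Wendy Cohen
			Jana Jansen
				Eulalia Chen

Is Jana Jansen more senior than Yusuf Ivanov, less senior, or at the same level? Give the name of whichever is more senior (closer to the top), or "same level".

same level

Both Jana Jansen and Yusuf Ivanov are 3 levels below Milo Ueda.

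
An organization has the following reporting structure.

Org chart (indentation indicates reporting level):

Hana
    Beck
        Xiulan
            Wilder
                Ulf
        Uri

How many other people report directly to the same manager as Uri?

Uri reports to Beck. Beck's other direct reports are Xiulan — 1 peer.

1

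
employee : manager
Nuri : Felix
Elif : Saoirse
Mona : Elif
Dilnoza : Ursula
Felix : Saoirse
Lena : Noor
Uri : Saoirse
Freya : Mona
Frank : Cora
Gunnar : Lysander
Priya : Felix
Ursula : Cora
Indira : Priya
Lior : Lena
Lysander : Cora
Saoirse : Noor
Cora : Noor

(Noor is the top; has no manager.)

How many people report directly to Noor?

Noor directly manages Lena, Saoirse, Cora. That is 3 direct reports.

3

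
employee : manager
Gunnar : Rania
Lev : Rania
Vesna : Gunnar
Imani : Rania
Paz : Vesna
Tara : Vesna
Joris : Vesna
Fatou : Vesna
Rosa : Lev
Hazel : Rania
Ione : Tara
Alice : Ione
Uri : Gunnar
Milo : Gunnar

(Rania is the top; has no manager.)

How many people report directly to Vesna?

Vesna directly manages Paz, Tara, Joris, Fatou. That is 4 direct reports.

4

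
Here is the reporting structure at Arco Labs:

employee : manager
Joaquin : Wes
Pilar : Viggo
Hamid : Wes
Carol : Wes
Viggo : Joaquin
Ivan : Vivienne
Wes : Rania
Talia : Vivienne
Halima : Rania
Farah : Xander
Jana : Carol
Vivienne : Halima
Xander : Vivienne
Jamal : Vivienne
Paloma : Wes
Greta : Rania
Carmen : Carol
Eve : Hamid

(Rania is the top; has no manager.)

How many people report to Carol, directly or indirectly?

2

Carol directly manages Jana, Carmen. Jana has no reports. Carmen has no reports. So Carol's organization is 2 direct reports plus everyone under them: 1 + 1 = 2.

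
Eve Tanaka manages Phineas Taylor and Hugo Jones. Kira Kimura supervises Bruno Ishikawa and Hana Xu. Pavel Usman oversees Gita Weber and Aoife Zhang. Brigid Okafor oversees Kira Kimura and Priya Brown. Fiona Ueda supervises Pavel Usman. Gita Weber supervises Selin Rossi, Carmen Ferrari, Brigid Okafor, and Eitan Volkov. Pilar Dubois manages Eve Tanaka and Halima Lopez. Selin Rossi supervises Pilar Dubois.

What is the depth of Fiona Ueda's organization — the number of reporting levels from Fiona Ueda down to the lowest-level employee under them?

6

The longest chain under Fiona Ueda runs Fiona Ueda → Pavel Usman → Gita Weber → Selin Rossi → Pilar Dubois → Eve Tanaka → Phineas Taylor, which is 6 levels below Fiona Ueda.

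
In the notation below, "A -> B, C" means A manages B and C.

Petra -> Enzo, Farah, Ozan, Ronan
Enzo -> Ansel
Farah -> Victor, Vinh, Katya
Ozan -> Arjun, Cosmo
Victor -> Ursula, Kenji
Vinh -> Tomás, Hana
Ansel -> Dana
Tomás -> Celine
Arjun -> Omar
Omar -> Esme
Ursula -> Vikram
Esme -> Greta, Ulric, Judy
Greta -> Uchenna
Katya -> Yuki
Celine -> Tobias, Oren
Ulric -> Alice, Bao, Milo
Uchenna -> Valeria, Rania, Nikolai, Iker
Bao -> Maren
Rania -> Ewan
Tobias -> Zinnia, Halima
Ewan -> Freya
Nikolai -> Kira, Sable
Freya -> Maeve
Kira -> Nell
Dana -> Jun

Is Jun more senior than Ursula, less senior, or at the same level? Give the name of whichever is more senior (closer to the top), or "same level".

Jun is 4 levels below Petra; Ursula is 3. Ursula is higher.

Ursula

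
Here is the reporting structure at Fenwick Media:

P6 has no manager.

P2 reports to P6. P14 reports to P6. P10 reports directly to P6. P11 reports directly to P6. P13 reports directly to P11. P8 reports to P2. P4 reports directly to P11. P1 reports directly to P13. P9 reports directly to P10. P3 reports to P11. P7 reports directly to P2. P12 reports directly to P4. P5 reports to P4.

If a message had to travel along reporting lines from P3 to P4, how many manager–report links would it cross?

2

P3 is 1 level below P11, and P4 is 1 level below P11 (their lowest common manager). The shortest path runs up from P3 to P11 and back down to P4: 1 + 1 = 2 links.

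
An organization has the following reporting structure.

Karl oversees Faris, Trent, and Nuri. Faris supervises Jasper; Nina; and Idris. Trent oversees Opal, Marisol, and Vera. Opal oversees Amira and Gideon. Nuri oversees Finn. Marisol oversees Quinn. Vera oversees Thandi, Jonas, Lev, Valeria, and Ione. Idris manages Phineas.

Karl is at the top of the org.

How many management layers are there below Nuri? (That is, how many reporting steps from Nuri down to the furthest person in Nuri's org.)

The longest chain under Nuri runs Nuri → Finn, which is 1 level below Nuri.

1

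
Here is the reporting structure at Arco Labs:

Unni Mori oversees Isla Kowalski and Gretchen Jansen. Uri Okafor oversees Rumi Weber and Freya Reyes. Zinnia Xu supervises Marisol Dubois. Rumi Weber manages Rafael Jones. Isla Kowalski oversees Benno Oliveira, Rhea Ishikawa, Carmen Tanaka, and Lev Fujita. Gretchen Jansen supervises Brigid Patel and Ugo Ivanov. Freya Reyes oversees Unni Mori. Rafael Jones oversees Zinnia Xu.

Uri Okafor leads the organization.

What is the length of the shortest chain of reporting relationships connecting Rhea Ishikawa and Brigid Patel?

Rhea Ishikawa is 2 levels below Unni Mori, and Brigid Patel is 2 levels below Unni Mori (their lowest common manager). The shortest path runs up from Rhea Ishikawa to Unni Mori and back down to Brigid Patel: 2 + 2 = 4 links.

4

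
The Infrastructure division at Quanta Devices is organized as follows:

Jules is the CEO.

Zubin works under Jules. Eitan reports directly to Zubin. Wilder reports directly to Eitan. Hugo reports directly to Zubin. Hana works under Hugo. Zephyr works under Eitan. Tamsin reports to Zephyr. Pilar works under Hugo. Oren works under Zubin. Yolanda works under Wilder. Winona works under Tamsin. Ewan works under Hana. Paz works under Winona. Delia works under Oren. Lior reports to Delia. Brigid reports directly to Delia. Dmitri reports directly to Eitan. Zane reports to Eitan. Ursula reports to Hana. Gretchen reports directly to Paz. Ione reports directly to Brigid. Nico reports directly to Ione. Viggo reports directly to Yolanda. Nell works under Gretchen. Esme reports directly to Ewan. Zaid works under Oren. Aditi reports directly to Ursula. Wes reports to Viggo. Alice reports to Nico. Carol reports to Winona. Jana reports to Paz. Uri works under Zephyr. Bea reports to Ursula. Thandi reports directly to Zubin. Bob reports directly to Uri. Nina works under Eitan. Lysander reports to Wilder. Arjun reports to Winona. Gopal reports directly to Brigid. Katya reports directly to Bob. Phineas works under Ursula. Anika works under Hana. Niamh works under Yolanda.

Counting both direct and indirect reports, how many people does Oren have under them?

8

Oren directly manages Delia, Zaid. Under Delia: Brigid, Gopal, Ione, Nico, Alice, Lior (6). Zaid has no reports. So Oren's organization is 2 direct reports plus everyone under them: 7 + 1 = 8.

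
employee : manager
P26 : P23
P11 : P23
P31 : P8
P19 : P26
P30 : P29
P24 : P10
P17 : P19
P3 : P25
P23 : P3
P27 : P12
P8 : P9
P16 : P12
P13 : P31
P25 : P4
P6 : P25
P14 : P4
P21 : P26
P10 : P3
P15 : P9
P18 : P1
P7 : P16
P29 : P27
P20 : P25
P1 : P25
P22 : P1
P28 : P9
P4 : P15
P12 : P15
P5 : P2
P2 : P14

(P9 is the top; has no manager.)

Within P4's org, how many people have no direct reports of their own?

The people in P4's organization with no one reporting to them are P5, P6, P20, P24, P11, P21, P17, P18, P22. That is 9.

9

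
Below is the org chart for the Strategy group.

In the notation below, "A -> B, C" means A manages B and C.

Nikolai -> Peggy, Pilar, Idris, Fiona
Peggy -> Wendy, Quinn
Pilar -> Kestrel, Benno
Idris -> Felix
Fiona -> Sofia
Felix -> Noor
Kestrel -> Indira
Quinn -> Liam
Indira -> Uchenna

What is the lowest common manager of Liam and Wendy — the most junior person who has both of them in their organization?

Peggy

Liam's chain of managers is Quinn, Peggy, Nikolai. Wendy's chain of managers is Peggy, Nikolai. The first manager that appears in both chains is Peggy.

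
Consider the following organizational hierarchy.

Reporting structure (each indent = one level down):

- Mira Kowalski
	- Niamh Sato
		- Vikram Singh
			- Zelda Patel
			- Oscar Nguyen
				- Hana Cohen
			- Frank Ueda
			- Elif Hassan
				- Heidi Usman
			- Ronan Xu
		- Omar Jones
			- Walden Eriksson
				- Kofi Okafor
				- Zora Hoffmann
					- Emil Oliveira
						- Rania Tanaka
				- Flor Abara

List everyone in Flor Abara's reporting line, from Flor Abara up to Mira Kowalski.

Flor Abara -> Walden Eriksson -> Omar Jones -> Niamh Sato -> Mira Kowalski

Flor Abara reports to Walden Eriksson. Walden Eriksson reports to Omar Jones. Omar Jones reports to Niamh Sato. Niamh Sato reports to Mira Kowalski. Mira Kowalski is at the top.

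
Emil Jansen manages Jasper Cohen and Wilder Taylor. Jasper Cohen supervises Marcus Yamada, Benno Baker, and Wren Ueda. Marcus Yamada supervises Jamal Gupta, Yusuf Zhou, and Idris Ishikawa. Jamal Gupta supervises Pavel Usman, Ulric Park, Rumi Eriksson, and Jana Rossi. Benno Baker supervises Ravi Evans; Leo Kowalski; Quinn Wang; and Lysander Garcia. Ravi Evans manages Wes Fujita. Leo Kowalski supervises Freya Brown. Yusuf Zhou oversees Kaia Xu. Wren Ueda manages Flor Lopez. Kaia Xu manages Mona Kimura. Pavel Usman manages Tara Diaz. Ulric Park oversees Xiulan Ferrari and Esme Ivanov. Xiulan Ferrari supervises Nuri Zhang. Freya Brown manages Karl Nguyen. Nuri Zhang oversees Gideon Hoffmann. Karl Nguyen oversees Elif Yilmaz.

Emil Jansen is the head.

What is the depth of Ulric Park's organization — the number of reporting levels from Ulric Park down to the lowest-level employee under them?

3

The longest chain under Ulric Park runs Ulric Park → Xiulan Ferrari → Nuri Zhang → Gideon Hoffmann, which is 3 levels below Ulric Park.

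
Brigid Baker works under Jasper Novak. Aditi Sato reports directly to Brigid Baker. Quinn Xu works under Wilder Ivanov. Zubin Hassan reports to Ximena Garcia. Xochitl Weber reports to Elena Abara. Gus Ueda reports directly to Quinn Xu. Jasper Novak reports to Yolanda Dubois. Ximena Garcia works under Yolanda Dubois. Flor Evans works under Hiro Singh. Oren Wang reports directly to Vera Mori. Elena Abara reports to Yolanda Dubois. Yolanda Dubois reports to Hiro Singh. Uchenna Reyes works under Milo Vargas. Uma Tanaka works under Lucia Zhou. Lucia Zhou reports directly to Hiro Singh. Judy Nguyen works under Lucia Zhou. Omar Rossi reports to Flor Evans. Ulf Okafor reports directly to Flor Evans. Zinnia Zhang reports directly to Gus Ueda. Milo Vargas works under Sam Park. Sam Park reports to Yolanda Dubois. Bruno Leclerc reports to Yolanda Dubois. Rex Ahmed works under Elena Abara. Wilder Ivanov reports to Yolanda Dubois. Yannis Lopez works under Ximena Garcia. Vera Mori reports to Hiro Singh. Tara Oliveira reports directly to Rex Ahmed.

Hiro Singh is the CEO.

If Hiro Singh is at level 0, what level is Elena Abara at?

Chain from Elena Abara up to Hiro Singh: Elena Abara → Yolanda Dubois → Hiro Singh. That is 2 steps up, so Elena Abara is 2 levels below Hiro Singh.

2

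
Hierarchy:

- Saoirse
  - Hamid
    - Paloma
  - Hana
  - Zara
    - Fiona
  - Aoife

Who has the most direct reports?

Saoirse

Direct-report counts: Saoirse has 4; Zara has 1; Hamid has 1. The largest is 4, held by Saoirse.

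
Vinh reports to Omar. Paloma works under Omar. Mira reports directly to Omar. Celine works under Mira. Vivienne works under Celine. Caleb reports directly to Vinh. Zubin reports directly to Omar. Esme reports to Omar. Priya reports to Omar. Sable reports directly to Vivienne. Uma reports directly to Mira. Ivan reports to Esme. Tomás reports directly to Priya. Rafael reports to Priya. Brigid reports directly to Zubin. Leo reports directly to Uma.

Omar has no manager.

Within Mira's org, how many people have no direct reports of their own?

The people in Mira's organization with no one reporting to them are Leo, Sable. That is 2.

2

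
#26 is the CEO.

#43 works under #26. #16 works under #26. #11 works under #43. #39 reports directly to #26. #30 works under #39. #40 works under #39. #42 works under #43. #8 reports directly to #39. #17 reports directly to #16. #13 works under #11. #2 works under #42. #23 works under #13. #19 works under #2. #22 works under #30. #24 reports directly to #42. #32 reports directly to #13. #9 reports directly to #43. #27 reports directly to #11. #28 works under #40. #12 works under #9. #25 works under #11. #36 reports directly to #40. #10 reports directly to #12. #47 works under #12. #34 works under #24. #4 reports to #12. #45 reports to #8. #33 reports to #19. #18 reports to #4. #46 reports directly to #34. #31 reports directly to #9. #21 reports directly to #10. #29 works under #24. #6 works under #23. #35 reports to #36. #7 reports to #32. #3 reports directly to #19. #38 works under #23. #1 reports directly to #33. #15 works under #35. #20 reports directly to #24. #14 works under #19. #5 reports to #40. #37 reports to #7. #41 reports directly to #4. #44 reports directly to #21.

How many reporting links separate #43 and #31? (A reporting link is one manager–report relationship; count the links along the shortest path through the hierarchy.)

#31 is in #43's organization: the chain from #31 up to #43 is #31 → #9 → #43, which is 2 links.

2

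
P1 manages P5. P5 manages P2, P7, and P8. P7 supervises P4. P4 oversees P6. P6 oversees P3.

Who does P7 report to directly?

P5

P7 reports directly to P5.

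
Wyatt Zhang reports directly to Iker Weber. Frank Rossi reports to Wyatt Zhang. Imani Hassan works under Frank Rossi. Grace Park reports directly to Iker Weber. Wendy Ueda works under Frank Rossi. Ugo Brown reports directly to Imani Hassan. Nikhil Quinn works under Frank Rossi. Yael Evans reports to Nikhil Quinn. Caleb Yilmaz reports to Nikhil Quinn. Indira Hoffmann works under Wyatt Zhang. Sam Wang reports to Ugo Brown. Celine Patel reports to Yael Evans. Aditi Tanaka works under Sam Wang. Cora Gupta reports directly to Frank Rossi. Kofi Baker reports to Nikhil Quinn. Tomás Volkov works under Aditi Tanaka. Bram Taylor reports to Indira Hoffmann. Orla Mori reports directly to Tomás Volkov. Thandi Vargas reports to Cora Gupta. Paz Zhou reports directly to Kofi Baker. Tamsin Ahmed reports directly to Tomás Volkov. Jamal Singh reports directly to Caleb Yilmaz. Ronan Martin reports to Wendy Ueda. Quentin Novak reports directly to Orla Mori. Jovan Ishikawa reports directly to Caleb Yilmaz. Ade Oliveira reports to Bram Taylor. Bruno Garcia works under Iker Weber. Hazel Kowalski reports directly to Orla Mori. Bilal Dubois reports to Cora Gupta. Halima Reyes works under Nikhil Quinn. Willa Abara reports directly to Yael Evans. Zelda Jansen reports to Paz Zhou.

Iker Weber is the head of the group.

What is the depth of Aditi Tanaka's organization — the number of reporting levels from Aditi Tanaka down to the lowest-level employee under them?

3

The longest chain under Aditi Tanaka runs Aditi Tanaka → Tomás Volkov → Orla Mori → Hazel Kowalski, which is 3 levels below Aditi Tanaka.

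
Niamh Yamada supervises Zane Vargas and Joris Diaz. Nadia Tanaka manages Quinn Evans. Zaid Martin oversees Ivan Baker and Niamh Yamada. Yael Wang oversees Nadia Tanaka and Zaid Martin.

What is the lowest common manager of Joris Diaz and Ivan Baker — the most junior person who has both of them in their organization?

Zaid Martin

Joris Diaz's chain of managers is Niamh Yamada, Zaid Martin, Yael Wang. Ivan Baker's chain of managers is Zaid Martin, Yael Wang. The first manager that appears in both chains is Zaid Martin.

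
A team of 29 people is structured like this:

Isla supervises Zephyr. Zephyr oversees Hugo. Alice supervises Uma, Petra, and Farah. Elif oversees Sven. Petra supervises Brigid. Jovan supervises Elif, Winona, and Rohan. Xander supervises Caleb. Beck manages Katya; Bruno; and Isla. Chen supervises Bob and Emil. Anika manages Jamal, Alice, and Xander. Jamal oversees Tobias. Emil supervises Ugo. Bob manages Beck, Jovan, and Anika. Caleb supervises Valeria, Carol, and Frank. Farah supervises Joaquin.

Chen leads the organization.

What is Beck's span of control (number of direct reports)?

Beck directly manages Isla, Katya, Bruno. That is 3 direct reports.

3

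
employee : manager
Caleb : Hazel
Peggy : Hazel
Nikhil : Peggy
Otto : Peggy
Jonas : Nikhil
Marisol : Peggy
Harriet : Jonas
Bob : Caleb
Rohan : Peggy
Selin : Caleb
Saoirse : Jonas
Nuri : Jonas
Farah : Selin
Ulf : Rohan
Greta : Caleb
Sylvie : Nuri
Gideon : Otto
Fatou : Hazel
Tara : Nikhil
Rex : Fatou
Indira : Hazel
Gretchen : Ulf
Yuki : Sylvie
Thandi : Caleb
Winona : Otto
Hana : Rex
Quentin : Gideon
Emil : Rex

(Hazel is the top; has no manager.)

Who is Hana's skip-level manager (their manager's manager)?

Fatou

Hana reports to Rex, and Rex reports to Fatou. So Hana's skip-level manager is Fatou.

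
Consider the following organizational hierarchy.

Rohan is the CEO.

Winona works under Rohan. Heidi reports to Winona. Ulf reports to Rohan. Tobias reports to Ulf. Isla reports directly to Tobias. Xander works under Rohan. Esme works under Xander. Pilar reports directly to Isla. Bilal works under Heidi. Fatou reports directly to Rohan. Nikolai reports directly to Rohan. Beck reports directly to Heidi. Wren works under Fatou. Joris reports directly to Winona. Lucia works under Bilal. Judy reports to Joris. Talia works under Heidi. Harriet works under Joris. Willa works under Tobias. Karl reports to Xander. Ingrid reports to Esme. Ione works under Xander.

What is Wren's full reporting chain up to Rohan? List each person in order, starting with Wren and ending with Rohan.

Wren reports to Fatou. Fatou reports to Rohan. Rohan is at the top.

Wren -> Fatou -> Rohan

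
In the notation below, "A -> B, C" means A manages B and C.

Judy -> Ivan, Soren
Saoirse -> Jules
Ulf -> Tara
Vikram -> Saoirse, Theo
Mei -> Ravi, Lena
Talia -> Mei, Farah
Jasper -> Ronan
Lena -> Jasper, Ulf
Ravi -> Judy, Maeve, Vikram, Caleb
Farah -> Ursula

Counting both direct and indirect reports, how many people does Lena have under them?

4

Lena directly manages Jasper, Ulf. Under Jasper: Ronan (1). Under Ulf: Tara (1). So Lena's organization is 2 direct reports plus everyone under them: 2 + 2 = 4.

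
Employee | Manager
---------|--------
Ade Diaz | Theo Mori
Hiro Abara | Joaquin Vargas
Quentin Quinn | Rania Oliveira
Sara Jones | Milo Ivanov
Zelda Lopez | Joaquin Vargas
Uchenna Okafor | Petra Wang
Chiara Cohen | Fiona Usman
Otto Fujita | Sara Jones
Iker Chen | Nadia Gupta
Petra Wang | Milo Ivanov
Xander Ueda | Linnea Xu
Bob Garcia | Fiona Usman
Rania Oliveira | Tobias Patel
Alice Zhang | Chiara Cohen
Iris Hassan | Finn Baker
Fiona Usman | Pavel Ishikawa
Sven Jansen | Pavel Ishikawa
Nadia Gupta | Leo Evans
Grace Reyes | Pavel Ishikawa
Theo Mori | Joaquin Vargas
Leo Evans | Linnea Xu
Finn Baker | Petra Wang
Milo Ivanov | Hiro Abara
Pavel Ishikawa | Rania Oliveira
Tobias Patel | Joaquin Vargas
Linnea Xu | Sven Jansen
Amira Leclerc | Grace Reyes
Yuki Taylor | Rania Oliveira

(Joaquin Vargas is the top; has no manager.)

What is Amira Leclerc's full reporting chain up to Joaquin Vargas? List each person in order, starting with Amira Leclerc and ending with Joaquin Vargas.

Amira Leclerc reports to Grace Reyes. Grace Reyes reports to Pavel Ishikawa. Pavel Ishikawa reports to Rania Oliveira. Rania Oliveira reports to Tobias Patel. Tobias Patel reports to Joaquin Vargas. Joaquin Vargas is at the top.

Amira Leclerc -> Grace Reyes -> Pavel Ishikawa -> Rania Oliveira -> Tobias Patel -> Joaquin Vargas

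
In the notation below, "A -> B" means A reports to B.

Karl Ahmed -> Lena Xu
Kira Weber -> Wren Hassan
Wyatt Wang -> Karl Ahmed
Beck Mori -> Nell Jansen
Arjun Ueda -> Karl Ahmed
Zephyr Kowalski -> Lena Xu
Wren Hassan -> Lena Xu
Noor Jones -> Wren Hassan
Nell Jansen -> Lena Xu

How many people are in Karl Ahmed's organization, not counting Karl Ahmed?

2

Karl Ahmed directly manages Arjun Ueda, Wyatt Wang. Arjun Ueda has no reports. Wyatt Wang has no reports. So Karl Ahmed's organization is 2 direct reports plus everyone under them: 1 + 1 = 2.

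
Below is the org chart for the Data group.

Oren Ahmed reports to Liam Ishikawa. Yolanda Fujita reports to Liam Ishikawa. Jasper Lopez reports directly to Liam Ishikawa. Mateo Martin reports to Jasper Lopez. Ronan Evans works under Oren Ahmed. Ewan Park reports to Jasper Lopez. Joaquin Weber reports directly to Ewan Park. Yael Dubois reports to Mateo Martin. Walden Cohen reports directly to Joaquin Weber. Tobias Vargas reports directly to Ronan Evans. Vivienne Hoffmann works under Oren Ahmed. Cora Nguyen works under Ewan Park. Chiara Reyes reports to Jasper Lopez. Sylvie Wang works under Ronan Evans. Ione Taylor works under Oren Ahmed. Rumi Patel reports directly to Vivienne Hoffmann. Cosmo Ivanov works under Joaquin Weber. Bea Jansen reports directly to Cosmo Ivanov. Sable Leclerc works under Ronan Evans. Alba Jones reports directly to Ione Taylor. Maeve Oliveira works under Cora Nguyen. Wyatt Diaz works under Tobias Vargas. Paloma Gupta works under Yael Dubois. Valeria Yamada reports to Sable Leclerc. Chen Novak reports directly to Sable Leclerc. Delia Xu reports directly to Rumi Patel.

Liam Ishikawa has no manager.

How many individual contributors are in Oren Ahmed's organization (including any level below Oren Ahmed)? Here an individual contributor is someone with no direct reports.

6

The people in Oren Ahmed's organization with no one reporting to them are Alba Jones, Delia Xu, Chen Novak, Valeria Yamada, Sylvie Wang, Wyatt Diaz. That is 6.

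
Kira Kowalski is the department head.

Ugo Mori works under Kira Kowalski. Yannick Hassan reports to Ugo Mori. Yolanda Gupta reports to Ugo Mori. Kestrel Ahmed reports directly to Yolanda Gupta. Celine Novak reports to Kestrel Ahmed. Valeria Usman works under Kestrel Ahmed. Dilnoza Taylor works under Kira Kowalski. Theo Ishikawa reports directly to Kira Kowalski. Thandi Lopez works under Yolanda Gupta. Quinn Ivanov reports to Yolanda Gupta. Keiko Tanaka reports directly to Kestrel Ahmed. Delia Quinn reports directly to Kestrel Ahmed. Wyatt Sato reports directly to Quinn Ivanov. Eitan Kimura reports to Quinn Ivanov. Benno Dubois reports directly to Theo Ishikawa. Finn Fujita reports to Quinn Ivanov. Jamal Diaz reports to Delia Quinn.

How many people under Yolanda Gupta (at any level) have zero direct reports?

The people in Yolanda Gupta's organization with no one reporting to them are Finn Fujita, Eitan Kimura, Wyatt Sato, Thandi Lopez, Jamal Diaz, Keiko Tanaka, Valeria Usman, Celine Novak. That is 8.

8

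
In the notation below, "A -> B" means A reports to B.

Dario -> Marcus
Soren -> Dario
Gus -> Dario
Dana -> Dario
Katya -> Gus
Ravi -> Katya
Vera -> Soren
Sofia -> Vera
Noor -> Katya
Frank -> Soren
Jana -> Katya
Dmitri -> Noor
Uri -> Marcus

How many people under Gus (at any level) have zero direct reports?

The people in Gus's organization with no one reporting to them are Jana, Dmitri, Ravi. That is 3.

3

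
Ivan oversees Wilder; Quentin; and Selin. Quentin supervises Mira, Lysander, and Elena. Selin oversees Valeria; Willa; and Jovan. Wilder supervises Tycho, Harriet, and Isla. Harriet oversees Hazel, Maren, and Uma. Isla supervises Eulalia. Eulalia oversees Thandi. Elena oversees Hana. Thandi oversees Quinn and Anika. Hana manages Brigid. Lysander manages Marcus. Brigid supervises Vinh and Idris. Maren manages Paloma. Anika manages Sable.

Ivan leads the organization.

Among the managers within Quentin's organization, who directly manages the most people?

Quentin

Direct-report counts within Quentin's organization: Quentin has 3; Lysander has 1; Elena has 1; Hana has 1; Brigid has 2. The largest is 3, held by Quentin.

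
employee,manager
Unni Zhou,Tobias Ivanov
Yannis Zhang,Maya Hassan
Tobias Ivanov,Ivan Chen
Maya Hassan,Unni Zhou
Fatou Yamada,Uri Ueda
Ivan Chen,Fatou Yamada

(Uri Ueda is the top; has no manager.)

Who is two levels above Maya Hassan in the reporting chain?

Maya Hassan reports to Unni Zhou, and Unni Zhou reports to Tobias Ivanov. So Maya Hassan's skip-level manager is Tobias Ivanov.

Tobias Ivanov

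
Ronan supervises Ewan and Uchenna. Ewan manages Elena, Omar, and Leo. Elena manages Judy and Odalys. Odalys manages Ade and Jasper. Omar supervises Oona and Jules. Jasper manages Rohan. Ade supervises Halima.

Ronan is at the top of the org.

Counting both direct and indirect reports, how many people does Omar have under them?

Omar directly manages Oona, Jules. Oona has no reports. Jules has no reports. So Omar's organization is 2 direct reports plus everyone under them: 1 + 1 = 2.

2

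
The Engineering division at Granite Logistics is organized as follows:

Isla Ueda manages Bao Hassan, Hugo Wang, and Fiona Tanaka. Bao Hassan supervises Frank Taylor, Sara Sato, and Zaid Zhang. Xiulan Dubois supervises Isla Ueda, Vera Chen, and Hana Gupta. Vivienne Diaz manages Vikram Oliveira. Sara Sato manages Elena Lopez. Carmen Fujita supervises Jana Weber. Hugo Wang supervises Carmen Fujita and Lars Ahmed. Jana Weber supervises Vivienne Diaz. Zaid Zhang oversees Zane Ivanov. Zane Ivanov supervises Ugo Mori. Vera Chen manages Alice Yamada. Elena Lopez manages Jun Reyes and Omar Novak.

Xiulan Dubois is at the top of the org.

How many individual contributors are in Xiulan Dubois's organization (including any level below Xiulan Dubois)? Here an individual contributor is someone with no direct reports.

9

The people in Xiulan Dubois's organization with no one reporting to them are Hana Gupta, Alice Yamada, Fiona Tanaka, Lars Ahmed, Vikram Oliveira, Ugo Mori, Jun Reyes, Omar Novak, Frank Taylor. That is 9.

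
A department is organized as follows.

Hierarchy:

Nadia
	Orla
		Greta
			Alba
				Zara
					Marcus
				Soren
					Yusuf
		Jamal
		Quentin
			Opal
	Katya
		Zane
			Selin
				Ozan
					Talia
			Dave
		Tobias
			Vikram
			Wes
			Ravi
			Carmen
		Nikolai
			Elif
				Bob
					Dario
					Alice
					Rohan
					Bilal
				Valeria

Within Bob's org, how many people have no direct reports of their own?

4

The people in Bob's organization with no one reporting to them are Bilal, Rohan, Alice, Dario. That is 4.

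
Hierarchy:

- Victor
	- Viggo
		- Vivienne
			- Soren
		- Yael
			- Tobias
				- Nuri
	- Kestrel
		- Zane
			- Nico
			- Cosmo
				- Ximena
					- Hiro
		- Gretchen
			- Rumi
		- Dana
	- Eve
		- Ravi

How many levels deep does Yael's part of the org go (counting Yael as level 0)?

2

The longest chain under Yael runs Yael → Tobias → Nuri, which is 2 levels below Yael.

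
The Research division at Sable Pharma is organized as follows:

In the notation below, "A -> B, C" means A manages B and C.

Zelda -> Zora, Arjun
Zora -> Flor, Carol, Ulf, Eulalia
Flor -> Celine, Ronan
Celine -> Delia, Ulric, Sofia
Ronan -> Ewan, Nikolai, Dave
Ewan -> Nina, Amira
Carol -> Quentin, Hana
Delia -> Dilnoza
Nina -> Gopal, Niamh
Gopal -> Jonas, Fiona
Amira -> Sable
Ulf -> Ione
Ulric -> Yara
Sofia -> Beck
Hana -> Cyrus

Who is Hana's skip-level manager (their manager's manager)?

Zora

Hana reports to Carol, and Carol reports to Zora. So Hana's skip-level manager is Zora.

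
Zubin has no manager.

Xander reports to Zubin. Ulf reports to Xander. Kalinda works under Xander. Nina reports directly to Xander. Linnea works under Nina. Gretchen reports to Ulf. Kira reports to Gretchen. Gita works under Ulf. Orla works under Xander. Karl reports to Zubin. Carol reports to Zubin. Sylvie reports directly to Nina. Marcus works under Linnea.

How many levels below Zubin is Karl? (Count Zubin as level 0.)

Chain from Karl up to Zubin: Karl → Zubin. That is 1 step up, so Karl is 1 level below Zubin.

1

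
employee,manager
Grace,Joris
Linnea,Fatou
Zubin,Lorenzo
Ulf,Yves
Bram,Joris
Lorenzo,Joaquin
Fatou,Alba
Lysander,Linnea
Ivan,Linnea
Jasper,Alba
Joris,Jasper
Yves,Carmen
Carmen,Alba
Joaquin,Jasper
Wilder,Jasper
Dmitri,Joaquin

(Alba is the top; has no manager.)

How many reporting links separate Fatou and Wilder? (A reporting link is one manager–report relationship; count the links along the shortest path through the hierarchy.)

3

Fatou is 1 level below Alba, and Wilder is 2 levels below Alba (their lowest common manager). The shortest path runs up from Fatou to Alba and back down to Wilder: 1 + 2 = 3 links.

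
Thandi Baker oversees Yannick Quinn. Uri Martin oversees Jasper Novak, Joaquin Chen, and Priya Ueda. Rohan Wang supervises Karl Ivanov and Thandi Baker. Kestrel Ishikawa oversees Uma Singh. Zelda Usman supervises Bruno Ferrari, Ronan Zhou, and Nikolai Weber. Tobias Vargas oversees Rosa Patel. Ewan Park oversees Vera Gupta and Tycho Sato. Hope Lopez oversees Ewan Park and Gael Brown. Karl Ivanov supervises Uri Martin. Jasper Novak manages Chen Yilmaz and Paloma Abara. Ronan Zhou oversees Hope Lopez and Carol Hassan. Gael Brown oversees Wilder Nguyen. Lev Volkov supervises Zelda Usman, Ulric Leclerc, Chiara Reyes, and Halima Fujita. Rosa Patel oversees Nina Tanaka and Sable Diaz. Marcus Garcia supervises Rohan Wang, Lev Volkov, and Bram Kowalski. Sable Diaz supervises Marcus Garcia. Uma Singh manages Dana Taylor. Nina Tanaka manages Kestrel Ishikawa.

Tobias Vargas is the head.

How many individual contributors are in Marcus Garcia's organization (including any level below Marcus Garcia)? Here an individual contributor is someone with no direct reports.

15

The people in Marcus Garcia's organization with no one reporting to them are Bram Kowalski, Yannick Quinn, Paloma Abara, Chen Yilmaz, Joaquin Chen, Priya Ueda, Halima Fujita, Chiara Reyes, Ulric Leclerc, Nikolai Weber, Carol Hassan, Wilder Nguyen, Tycho Sato, Vera Gupta, Bruno Ferrari. That is 15.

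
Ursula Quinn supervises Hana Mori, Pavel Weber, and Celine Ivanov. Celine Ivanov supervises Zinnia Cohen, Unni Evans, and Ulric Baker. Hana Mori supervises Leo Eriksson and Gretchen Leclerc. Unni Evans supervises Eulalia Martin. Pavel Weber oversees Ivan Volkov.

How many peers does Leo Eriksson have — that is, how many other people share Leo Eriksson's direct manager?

1

Leo Eriksson reports to Hana Mori. Hana Mori's other direct reports are Gretchen Leclerc — 1 peer.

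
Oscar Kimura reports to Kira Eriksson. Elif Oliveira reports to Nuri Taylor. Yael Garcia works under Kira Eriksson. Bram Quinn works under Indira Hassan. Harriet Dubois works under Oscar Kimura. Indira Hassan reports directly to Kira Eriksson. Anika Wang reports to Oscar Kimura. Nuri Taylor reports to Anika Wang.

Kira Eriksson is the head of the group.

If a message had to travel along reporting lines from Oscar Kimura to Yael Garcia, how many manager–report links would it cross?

2

Oscar Kimura is 1 level below Kira Eriksson, and Yael Garcia is 1 level below Kira Eriksson (their lowest common manager). The shortest path runs up from Oscar Kimura to Kira Eriksson and back down to Yael Garcia: 1 + 1 = 2 links.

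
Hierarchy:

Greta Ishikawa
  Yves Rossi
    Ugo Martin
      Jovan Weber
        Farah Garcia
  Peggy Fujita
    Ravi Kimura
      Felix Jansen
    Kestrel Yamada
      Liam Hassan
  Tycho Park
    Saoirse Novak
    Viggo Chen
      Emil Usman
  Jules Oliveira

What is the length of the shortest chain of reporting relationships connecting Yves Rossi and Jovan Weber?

2

Jovan Weber is in Yves Rossi's organization: the chain from Jovan Weber up to Yves Rossi is Jovan Weber → Ugo Martin → Yves Rossi, which is 2 links.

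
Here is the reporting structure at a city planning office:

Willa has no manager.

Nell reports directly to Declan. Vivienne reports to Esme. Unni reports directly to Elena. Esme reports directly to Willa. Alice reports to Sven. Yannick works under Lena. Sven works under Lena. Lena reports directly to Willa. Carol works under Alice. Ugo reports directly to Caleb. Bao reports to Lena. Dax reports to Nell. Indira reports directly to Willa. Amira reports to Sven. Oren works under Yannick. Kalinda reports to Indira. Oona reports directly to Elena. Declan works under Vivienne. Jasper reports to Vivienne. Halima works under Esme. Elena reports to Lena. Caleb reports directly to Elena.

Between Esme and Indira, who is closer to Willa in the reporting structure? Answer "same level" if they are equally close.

same level

Both Esme and Indira are 1 level below Willa.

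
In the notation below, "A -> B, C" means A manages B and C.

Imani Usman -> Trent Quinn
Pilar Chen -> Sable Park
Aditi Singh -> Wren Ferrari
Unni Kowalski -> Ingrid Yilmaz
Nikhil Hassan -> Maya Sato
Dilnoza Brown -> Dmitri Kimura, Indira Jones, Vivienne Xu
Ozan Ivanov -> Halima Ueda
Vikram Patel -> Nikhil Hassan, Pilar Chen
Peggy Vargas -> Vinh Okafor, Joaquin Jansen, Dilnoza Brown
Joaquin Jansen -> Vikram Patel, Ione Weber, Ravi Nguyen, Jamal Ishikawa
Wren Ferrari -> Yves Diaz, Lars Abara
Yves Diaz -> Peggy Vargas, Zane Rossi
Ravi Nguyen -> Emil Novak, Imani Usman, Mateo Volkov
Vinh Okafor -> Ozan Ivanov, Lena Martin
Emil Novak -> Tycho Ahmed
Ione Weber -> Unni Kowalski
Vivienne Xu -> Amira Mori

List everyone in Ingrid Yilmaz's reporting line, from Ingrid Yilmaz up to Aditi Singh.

Ingrid Yilmaz reports to Unni Kowalski. Unni Kowalski reports to Ione Weber. Ione Weber reports to Joaquin Jansen. Joaquin Jansen reports to Peggy Vargas. Peggy Vargas reports to Yves Diaz. Yves Diaz reports to Wren Ferrari. Wren Ferrari reports to Aditi Singh. Aditi Singh is at the top.

Ingrid Yilmaz -> Unni Kowalski -> Ione Weber -> Joaquin Jansen -> Peggy Vargas -> Yves Diaz -> Wren Ferrari -> Aditi Singh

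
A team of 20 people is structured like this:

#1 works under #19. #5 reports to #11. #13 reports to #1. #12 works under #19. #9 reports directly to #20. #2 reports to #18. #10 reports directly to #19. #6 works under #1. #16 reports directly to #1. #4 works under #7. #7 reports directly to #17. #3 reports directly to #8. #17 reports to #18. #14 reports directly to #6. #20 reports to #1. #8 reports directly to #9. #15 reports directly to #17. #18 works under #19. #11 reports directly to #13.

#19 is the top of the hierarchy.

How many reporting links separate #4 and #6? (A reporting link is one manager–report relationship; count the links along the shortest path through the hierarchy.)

6

#4 is 4 levels below #19, and #6 is 2 levels below #19 (their lowest common manager). The shortest path runs up from #4 to #19 and back down to #6: 4 + 2 = 6 links.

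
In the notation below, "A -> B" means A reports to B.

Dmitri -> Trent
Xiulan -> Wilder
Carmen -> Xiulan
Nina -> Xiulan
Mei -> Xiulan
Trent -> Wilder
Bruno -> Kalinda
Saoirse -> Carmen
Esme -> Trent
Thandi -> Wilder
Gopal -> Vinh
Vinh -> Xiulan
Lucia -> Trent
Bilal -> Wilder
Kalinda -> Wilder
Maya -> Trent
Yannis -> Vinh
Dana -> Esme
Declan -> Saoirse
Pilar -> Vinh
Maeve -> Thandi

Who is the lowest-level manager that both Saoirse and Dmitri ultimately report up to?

Saoirse's chain of managers is Carmen, Xiulan, Wilder. Dmitri's chain of managers is Trent, Wilder. The first manager that appears in both chains is Wilder.

Wilder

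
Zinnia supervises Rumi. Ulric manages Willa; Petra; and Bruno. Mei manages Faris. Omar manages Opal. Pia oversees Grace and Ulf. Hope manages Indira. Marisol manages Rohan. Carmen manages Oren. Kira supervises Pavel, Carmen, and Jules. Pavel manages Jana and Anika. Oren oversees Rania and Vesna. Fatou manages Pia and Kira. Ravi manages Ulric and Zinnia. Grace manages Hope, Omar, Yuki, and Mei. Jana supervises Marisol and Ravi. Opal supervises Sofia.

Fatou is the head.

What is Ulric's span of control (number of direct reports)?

Ulric directly manages Willa, Petra, Bruno. That is 3 direct reports.

3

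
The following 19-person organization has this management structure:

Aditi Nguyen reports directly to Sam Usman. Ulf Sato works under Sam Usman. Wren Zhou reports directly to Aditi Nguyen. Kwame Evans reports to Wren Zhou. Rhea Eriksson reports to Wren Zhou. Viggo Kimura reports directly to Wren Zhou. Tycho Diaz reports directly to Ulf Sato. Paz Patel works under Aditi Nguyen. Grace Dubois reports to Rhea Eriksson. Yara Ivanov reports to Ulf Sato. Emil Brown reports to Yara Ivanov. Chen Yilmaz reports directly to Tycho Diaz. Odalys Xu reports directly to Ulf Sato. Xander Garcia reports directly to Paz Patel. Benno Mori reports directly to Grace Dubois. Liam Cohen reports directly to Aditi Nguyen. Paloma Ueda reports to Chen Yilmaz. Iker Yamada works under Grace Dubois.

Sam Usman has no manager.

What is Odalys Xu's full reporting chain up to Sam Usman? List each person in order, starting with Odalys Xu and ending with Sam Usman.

Odalys Xu reports to Ulf Sato. Ulf Sato reports to Sam Usman. Sam Usman is at the top.

Odalys Xu -> Ulf Sato -> Sam Usman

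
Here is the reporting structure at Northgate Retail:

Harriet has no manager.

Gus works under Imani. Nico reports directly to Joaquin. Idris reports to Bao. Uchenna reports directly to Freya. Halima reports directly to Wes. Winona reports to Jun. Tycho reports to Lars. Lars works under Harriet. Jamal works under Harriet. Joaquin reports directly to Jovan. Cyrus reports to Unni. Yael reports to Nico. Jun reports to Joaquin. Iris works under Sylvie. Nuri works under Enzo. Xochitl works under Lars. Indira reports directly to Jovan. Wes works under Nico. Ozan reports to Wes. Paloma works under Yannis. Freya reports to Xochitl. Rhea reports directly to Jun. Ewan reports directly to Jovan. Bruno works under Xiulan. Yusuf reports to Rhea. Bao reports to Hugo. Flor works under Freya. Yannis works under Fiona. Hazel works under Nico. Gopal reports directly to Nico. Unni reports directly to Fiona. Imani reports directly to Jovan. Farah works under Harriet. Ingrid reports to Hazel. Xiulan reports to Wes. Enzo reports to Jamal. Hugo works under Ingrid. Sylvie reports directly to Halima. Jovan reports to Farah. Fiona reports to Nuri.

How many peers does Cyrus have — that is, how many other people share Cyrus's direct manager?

0

Cyrus reports to Unni, and Unni has no other direct reports. Cyrus has 0 peers.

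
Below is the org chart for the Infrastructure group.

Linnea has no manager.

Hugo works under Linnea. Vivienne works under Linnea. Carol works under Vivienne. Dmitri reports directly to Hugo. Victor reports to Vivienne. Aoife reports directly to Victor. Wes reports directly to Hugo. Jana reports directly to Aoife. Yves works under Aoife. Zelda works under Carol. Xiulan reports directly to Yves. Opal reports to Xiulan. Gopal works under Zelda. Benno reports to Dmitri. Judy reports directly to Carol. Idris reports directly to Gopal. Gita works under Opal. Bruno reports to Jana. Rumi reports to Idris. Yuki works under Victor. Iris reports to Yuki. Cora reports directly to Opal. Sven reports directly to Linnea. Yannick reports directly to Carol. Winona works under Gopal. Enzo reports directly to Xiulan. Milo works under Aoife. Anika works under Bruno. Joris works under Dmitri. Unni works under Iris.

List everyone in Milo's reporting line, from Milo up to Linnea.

Milo reports to Aoife. Aoife reports to Victor. Victor reports to Vivienne. Vivienne reports to Linnea. Linnea is at the top.

Milo -> Aoife -> Victor -> Vivienne -> Linnea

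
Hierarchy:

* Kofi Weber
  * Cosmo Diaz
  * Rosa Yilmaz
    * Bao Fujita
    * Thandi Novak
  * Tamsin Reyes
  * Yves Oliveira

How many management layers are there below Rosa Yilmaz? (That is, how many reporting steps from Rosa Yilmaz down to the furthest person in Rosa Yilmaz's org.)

1

The longest chain under Rosa Yilmaz runs Rosa Yilmaz → Thandi Novak, which is 1 level below Rosa Yilmaz.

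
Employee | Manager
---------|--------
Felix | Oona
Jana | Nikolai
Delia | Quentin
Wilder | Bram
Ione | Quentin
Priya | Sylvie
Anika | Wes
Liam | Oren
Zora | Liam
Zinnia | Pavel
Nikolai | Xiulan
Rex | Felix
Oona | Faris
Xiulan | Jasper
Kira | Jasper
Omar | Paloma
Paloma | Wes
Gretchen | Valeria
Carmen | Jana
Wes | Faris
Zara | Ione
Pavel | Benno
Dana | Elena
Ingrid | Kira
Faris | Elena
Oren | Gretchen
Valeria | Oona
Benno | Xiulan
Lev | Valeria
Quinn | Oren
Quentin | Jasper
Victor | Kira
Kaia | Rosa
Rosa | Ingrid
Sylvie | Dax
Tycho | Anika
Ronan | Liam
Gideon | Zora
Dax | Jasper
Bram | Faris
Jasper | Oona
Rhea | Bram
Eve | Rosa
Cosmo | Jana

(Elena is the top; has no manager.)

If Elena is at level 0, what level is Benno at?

Chain from Benno up to Elena: Benno → Xiulan → Jasper → Oona → Faris → Elena. That is 5 steps up, so Benno is 5 levels below Elena.

5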